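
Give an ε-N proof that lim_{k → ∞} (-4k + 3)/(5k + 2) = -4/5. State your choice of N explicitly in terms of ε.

N = (23/25)/ε

Suppose ε > 0. For k ≥ 1, |(-4k + 3)/(5k + 2) + 4/5| = |23|/(5(5k + 2)) = 23/(5(5k + 2)).
Since 5k + 2 ≥ 5k for k ≥ 1, this is ≤ 23/(5·5k) = (23/25)/k.
So |(-4k + 3)/(5k + 2) + 4/5| < ε whenever k > (23/25)/ε.
Take N = (23/25)/ε. If k > N then |(-4k + 3)/(5k + 2) + 4/5| ≤ (23/25)/k < ε.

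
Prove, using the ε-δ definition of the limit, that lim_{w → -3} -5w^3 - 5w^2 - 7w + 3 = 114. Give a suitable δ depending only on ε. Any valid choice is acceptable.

δ = min(2, ε/212)

Let ε > 0 be given. We want δ > 0 such that 0 < |w + 3| < δ implies |(-5w^3 - 5w^2 - 7w + 3) − 114| < ε.
(-5w^3 - 5w^2 - 7w + 3) − 114 = -5w^3 - 5w^2 - 7w - 111 = (w + 3)(-5w^2 + 10w - 37).
So |(-5w^3 - 5w^2 - 7w + 3) − 114| = |w + 3|·|-5w^2 + 10w - 37|.
Require δ ≤ 2. Then |w + 3| < 2 gives |w| < 5, and by the triangle inequality |-5w^2 + 10w - 37| ≤ 5·5^2 + 10·5 + 37 = 212.
Hence |(-5w^3 - 5w^2 - 7w + 3) − 114| ≤ 212|w + 3| < ε provided |w + 3| < ε/212.
Take δ = min(2, ε/212). Then 0 < |w + 3| < δ gives both |w + 3| < 2 and |w + 3| < ε/212, so |(-5w^3 - 5w^2 - 7w + 3) − 114| < ε.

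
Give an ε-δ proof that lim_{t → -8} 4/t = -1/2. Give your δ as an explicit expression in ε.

Let ε > 0 be given. We seek δ > 0 such that 0 < |t + 8| < δ implies |4/t + 1/2| < ε.
|4/t + 1/2| = 4·|-8 − t|/(8·|t|) = 4|t + 8|/(8|t|).
Restrict δ ≤ 4. Then |t + 8| < 4 gives |t| > 4, so 8|t| > 32.
Then |4/t + 1/2| < 4|t + 8|/32, which is < ε when |t + 8| < 8ε.
Take δ = min(4, 8ε). Then 0 < |t + 8| < δ gives both |t + 8| < 4 and |t + 8| < 8ε, so |4/t + 1/2| < ε.

δ = min(4, 8ε)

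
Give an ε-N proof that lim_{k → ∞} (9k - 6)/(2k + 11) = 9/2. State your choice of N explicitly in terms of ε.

Fix ε > 0. For k ≥ 1, |(9k - 6)/(2k + 11) − (9/2)| = |-111|/(2(2k + 11)) = 111/(2(2k + 11)).
Since 2k + 11 ≥ 2k for k ≥ 1, this is ≤ 111/(2·2k) = (111/4)/k.
So |(9k - 6)/(2k + 11) − (9/2)| < ε whenever k > (111/4)/ε.
Take N = (111/4)/ε. If k > N then |(9k - 6)/(2k + 11) − (9/2)| ≤ (111/4)/k < ε.

N = (111/4)/ε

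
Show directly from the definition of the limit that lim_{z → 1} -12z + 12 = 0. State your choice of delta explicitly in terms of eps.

delta = eps/12

Let eps > 0. We need delta > 0 so that 0 < |z − 1| < delta implies |(-12z + 12)| < eps.
Since (-12z + 12) = -12(z − 1), we have |(-12z + 12)| = 12|z − 1|.
So 12|z − 1| < eps exactly when |z − 1| < eps/12.
Take delta = eps/12. If 0 < |z − 1| < delta then |(-12z + 12)| = 12|z − 1| < 12·(eps/12) = eps.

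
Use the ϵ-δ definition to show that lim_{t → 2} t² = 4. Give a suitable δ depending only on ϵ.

δ = min(1, ϵ/5)

Fix ϵ > 0. We seek δ > 0 with 0 < |t − 2| < δ ⇒ |t² − 4| < ϵ.
Factor: t² − 4 = (t − 2)(t + 2), so |t² − 4| = |t − 2|·|t + 2|.
Restrict δ ≤ 1. Then |t − 2| < 1 gives |t| < 3, so by the triangle inequality |t + 2| ≤ 3 + 2 = 5.
Hence |t² − 4| ≤ 5|t − 2|, which is < ϵ once |t − 2| < ϵ/5.
Take δ = min(1, ϵ/5). If 0 < |t − 2| < δ then both bounds hold and |t² − 4| ≤ 5|t − 2| < 5·(ϵ/5) = ϵ.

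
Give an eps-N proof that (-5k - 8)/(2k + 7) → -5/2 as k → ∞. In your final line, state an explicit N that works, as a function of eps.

Fix eps > 0. For k ≥ 1, |(-5k - 8)/(2k + 7) + 5/2| = |19|/(2(2k + 7)) = 19/(2(2k + 7)).
Since 2k + 7 ≥ 2k for k ≥ 1, this is ≤ 19/(2·2k) = (19/4)/k.
So |(-5k - 8)/(2k + 7) + 5/2| < eps whenever k > (19/4)/eps.
Take N = (19/4)/eps. If k > N then |(-5k - 8)/(2k + 7) + 5/2| ≤ (19/4)/k < eps.

N = (19/4)/eps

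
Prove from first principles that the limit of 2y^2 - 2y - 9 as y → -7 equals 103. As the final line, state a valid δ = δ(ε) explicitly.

Suppose ε > 0. We want δ > 0 such that 0 < |y + 7| < δ implies |(2y^2 - 2y - 9) − 103| < ε.
(2y^2 - 2y - 9) − 103 = 2y^2 - 2y - 112 = (y + 7)(2y - 16).
So |(2y^2 - 2y - 9) − 103| = |y + 7|·|2y - 16|.
Require δ ≤ 2. Then |y + 7| < 2 gives |y| < 9, and by the triangle inequality |2y - 16| ≤ 2·9 + 16 = 34.
Hence |(2y^2 - 2y - 9) − 103| ≤ 34|y + 7| < ε provided |y + 7| < ε/34.
Choosing δ = min(2, ε/34) ensures both conditions, hence |(2y^2 - 2y - 9) − 103| < ε.

δ = min(2, ε/34)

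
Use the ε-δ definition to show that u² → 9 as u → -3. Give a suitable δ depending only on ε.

δ = min(1, ε/7)

Suppose ε > 0. We seek δ > 0 with 0 < |u + 3| < δ ⇒ |u² − 9| < ε.
Factor: u² − 9 = (u + 3)(u - 3), so |u² − 9| = |u + 3|·|u - 3|.
Restrict δ ≤ 1. Then |u + 3| < 1 gives |u| < 4, so by the triangle inequality |u - 3| ≤ 4 + 3 = 7.
Hence |u² − 9| ≤ 7|u + 3|, which is < ε once |u + 3| < ε/7.
Take δ = min(1, ε/7). If 0 < |u + 3| < δ then both bounds hold and |u² − 9| ≤ 7|u + 3| < 7·(ε/7) = ε.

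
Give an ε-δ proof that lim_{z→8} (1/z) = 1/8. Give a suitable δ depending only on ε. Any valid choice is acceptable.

δ = min(4, 32ε)

Let ε > 0 be given. We seek δ > 0 such that 0 < |z − 8| < δ implies |1/z − (1/8)| < ε.
|1/z − (1/8)| = |8 − z|/(8·|z|) = |z − 8|/(8|z|).
Restrict δ ≤ 4. Then |z − 8| < 4 gives |z| > 4, so 8|z| > 32.
Then |1/z − (1/8)| < |z − 8|/32, which is < ε when |z − 8| < 32ε.
Take δ = min(4, 32ε). Then 0 < |z − 8| < δ gives both |z − 8| < 4 and |z − 8| < 32ε, so |1/z − (1/8)| < ε.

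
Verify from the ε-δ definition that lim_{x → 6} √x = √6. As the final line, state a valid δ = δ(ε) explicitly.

δ = min(6, √6·ε)

Let ε > 0 be given. We want δ > 0 such that 0 < |x − 6| < δ implies |√x − √6| < ε.
Rationalise: √x − √6 = (x − 6)/(√x + √6), so |√x − √6| = |x − 6|/(√x + √6).
Restrict δ ≤ 6 so that |x − 6| < 6 forces x > 0, and then √x + √6 > √6.
Hence |√x − √6| < |x − 6|/√6, which is < ε once |x − 6| < √6·ε.
Take δ = min(6, √6·ε). If 0 < |x − 6| < δ then x > 0 and |√x − √6| < |x − 6|/√6 < ε.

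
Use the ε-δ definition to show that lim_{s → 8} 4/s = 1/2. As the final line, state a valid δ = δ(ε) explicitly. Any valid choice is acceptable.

δ = min(4, 8ε)

Let ε > 0 be given. We seek δ > 0 such that 0 < |s − 8| < δ implies |4/s − (1/2)| < ε.
|4/s − (1/2)| = 4·|8 − s|/(8·|s|) = 4|s − 8|/(8|s|).
Require δ ≤ 4 so that |s| > 8 − 4 = 4, hence 8|s| > 32.
Then |4/s − (1/2)| < 4|s − 8|/32, which is < ε when |s − 8| < 8ε.
Take δ = min(4, 8ε). Then 0 < |s − 8| < δ gives both |s − 8| < 4 and |s − 8| < 8ε, so |4/s − (1/2)| < ε.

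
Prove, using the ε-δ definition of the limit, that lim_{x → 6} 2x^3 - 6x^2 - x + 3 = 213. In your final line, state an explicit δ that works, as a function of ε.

Suppose ε > 0. We want δ > 0 such that 0 < |x − 6| < δ implies |(2x^3 - 6x^2 - x + 3) − 213| < ε.
(2x^3 - 6x^2 - x + 3) − 213 = 2x^3 - 6x^2 - x - 210 = (x − 6)(2x^2 + 6x + 35).
So |(2x^3 - 6x^2 - x + 3) − 213| = |x − 6|·|2x^2 + 6x + 35|.
Assume first that |x − 6| < 1, so |x| < 7. Then |2x^2 + 6x + 35| ≤ 2·7^2 + 6·7 + 35 = 175.
Hence |(2x^3 - 6x^2 - x + 3) − 213| ≤ 175|x − 6| < ε provided |x − 6| < ε/175.
Take δ = min(1, ε/175). Then 0 < |x − 6| < δ gives both |x − 6| < 1 and |x − 6| < ε/175, so |(2x^3 - 6x^2 - x + 3) − 213| < ε.

δ = min(1, ε/175)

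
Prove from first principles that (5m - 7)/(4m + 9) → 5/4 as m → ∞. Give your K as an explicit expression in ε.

K = (73/16)/ε

Let ε > 0. For m ≥ 1, |(5m - 7)/(4m + 9) − (5/4)| = |-73|/(4(4m + 9)) = 73/(4(4m + 9)).
Since 4m + 9 ≥ 4m for m ≥ 1, this is ≤ 73/(4·4m) = (73/16)/m.
So |(5m - 7)/(4m + 9) − (5/4)| < ε whenever m > (73/16)/ε.
Take K = (73/16)/ε. If m > K then |(5m - 7)/(4m + 9) − (5/4)| ≤ (73/16)/m < ε.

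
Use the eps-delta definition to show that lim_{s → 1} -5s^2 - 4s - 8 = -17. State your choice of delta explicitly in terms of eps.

delta = min(1, eps/19)

Suppose eps > 0. We want delta > 0 such that 0 < |s − 1| < delta implies |(-5s^2 - 4s - 8) + 17| < eps.
(-5s^2 - 4s - 8) + 17 = -5s^2 - 4s + 9 = (s − 1)(-5s - 9).
So |(-5s^2 - 4s - 8) + 17| = |s − 1|·|-5s - 9|.
Assume first that |s − 1| < 1, so |s| < 2. Then |-5s - 9| ≤ 5·2 + 9 = 19.
Hence |(-5s^2 - 4s - 8) + 17| ≤ 19|s − 1| < eps provided |s − 1| < eps/19.
Take delta = min(1, eps/19). Then 0 < |s − 1| < delta gives both |s − 1| < 1 and |s − 1| < eps/19, so |(-5s^2 - 4s - 8) + 17| < eps.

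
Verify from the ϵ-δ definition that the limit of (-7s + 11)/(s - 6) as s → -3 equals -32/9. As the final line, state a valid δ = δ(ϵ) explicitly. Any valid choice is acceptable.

δ = min(9/2, (81/62)ϵ)

Let ϵ > 0 be given. We want δ > 0 with 0 < |s + 3| < δ ⇒ |(-7s + 11)/(s - 6) + 32/9| < ϵ.
Combining over a common denominator, (-7s + 11)/(s - 6) + 32/9 = [(-7s + 11)·(-9) − 32·(s - 6)] / [(-9)·(s - 6)] = 31(s + 3) / ((-9)(s - 6)).
So |(-7s + 11)/(s - 6) + 32/9| = 31|s + 3| / (9·|s − 6|).
Require δ ≤ 9/2, so |s − 6| ≥ |-9| − |s + 3| > 9 − 9/2 = 9/2.
Hence |(-7s + 11)/(s - 6) + 32/9| < 31|s + 3|/(9·(9/2)) = (62/81)|s + 3|, which is < ϵ once |s + 3| < (81/62)ϵ.
Take δ = min(9/2, (81/62)ϵ). Then 0 < |s + 3| < δ forces both bounds, so |(-7s + 11)/(s - 6) + 32/9| < ϵ.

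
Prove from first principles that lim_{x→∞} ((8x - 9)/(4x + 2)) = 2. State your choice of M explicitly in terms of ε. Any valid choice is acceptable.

Fix ε > 0. We seek M > 0 such that x > M implies |(8x - 9)/(4x + 2) − 2| < ε.
(8x - 9)/(4x + 2) − 2 = (4(8x - 9) − 8(4x + 2)) / (4(4x + 2)) = -52/(4(4x + 2)).
For x > 0 we have 4x + 2 > 4x, so |(8x - 9)/(4x + 2) − 2| = 52/(4(4x + 2)) < 52/(4·4x) = (13/4)/x.
Thus |(8x - 9)/(4x + 2) − 2| < ε whenever x > (13/4)/ε.
Take M = (13/4)/ε. If x > M then |(8x - 9)/(4x + 2) − 2| < (13/4)/x < ε.

M = (13/4)/ε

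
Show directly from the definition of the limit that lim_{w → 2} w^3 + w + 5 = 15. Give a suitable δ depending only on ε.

Suppose ε > 0. We want δ > 0 such that 0 < |w − 2| < δ implies |(w^3 + w + 5) − 15| < ε.
(w^3 + w + 5) − 15 = w^3 + w - 10 = (w − 2)(w^2 + 2w + 5).
So |(w^3 + w + 5) − 15| = |w − 2|·|w^2 + 2w + 5|.
Assume first that |w − 2| < 2, so |w| < 4. Then |w^2 + 2w + 5| ≤ 4^2 + 2·4 + 5 = 29.
Hence |(w^3 + w + 5) − 15| ≤ 29|w − 2| < ε provided |w − 2| < ε/29.
Choosing δ = min(2, ε/29) ensures both conditions, hence |(w^3 + w + 5) − 15| < ε.

δ = min(2, ε/29)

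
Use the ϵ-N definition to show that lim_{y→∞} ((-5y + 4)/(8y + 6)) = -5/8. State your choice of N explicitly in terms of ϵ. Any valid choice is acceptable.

Let ϵ > 0. We seek N > 0 such that y > N implies |(-5y + 4)/(8y + 6) + 5/8| < ϵ.
(-5y + 4)/(8y + 6) + 5/8 = (8(-5y + 4) − (-5)(8y + 6)) / (8(8y + 6)) = 62/(8(8y + 6)).
For y > 0 we have 8y + 6 > 8y, so |(-5y + 4)/(8y + 6) + 5/8| = 62/(8(8y + 6)) < 62/(8·8y) = (31/32)/y.
Thus |(-5y + 4)/(8y + 6) + 5/8| < ϵ whenever y > (31/32)/ϵ.
Take N = (31/32)/ϵ. If y > N then |(-5y + 4)/(8y + 6) + 5/8| < (31/32)/y < ϵ.

N = (31/32)/ϵ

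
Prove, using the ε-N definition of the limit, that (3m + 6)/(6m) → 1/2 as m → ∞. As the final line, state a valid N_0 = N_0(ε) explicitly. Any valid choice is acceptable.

Let ε > 0. For m ≥ 1, |(3m + 6)/(6m) − (1/2)| = |36|/(6(6m)) = 36/(6(6m)).
Since 6m ≥ 6m for m ≥ 1, this is ≤ 36/(6·6m) = 1/m.
So |(3m + 6)/(6m) − (1/2)| < ε whenever m > 1/ε.
Take N_0 = 1/ε. If m > N_0 then |(3m + 6)/(6m) − (1/2)| ≤ 1/m < ε.

N_0 = 1/ε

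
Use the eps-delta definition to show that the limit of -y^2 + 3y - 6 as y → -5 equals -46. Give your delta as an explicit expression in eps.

Fix eps > 0. We want delta > 0 such that 0 < |y + 5| < delta implies |(-y^2 + 3y - 6) + 46| < eps.
(-y^2 + 3y - 6) + 46 = -y^2 + 3y + 40 = (y + 5)(-y + 8).
So |(-y^2 + 3y - 6) + 46| = |y + 5|·|-y + 8|.
Assume first that |y + 5| < 2, so |y| < 7. Then |-y + 8| ≤ 7 + 8 = 15.
Hence |(-y^2 + 3y - 6) + 46| ≤ 15|y + 5| < eps provided |y + 5| < eps/15.
Choosing delta = min(2, eps/15) ensures both conditions, hence |(-y^2 + 3y - 6) + 46| < eps.

delta = min(2, eps/15)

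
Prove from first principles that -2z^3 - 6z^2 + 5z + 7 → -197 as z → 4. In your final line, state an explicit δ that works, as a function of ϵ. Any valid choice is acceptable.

δ = min(2, ϵ/207)

Suppose ϵ > 0. We want δ > 0 such that 0 < |z − 4| < δ implies |(-2z^3 - 6z^2 + 5z + 7) + 197| < ϵ.
(-2z^3 - 6z^2 + 5z + 7) + 197 = -2z^3 - 6z^2 + 5z + 204 = (z − 4)(-2z^2 - 14z - 51).
So |(-2z^3 - 6z^2 + 5z + 7) + 197| = |z − 4|·|-2z^2 - 14z - 51|.
Require δ ≤ 2. Then |z − 4| < 2 gives |z| < 6, and by the triangle inequality |-2z^2 - 14z - 51| ≤ 2·6^2 + 14·6 + 51 = 207.
Hence |(-2z^3 - 6z^2 + 5z + 7) + 197| ≤ 207|z − 4| < ϵ provided |z − 4| < ϵ/207.
Choosing δ = min(2, ϵ/207) ensures both conditions, hence |(-2z^3 - 6z^2 + 5z + 7) + 197| < ϵ.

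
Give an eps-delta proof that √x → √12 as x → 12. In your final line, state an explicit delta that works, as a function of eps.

delta = min(12, √12·eps)

Let eps > 0 be given. We want delta > 0 such that 0 < |x − 12| < delta implies |√x − √12| < eps.
Multiplying by the conjugate, |√x − √12| = |x − 12|/(√x + √12).
Restrict delta ≤ 12 so that |x − 12| < 12 forces x > 0, and then √x + √12 > √12.
Hence |√x − √12| < |x − 12|/√12, which is < eps once |x − 12| < √12·eps.
Take delta = min(12, √12·eps). If 0 < |x − 12| < delta then x > 0 and |√x − √12| < |x − 12|/√12 < eps.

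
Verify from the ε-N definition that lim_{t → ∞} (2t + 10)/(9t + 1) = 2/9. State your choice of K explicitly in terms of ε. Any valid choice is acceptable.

Let ε > 0. We seek K > 0 such that t > K implies |(2t + 10)/(9t + 1) − (2/9)| < ε.
(2t + 10)/(9t + 1) − (2/9) = (9(2t + 10) − 2(9t + 1)) / (9(9t + 1)) = 88/(9(9t + 1)).
For t > 0 we have 9t + 1 > 9t, so |(2t + 10)/(9t + 1) − (2/9)| = 88/(9(9t + 1)) < 88/(9·9t) = (88/81)/t.
Thus |(2t + 10)/(9t + 1) − (2/9)| < ε whenever t > (88/81)/ε.
Take K = (88/81)/ε. If t > K then |(2t + 10)/(9t + 1) − (2/9)| < (88/81)/t < ε.

K = (88/81)/ε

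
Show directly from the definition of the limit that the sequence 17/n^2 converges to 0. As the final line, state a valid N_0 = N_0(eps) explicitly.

Fix eps > 0. For n ≥ 1, |17/n^2 − 0| = 17/n^2.
17/n^2 < eps ⇔ n^2 > 17/eps ⇔ n > (17/eps)^{1/2}.
Take N_0 = (17/eps)^{1/2}. Then n > N_0 implies 17/n^2 < eps.

N_0 = (17/eps)^{1/2}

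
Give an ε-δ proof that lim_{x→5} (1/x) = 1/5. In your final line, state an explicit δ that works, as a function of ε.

Let ε > 0. We seek δ > 0 such that 0 < |x − 5| < δ implies |1/x − (1/5)| < ε.
|1/x − (1/5)| = |5 − x|/(5·|x|) = |x − 5|/(5|x|).
Restrict δ ≤ 5/2. Then |x − 5| < 5/2 gives |x| > 5/2, so 5|x| > 25/2.
Then |1/x − (1/5)| < |x − 5|/(25/2), which is < ε when |x − 5| < (25/2)ε.
Take δ = min(5/2, (25/2)ε). Then 0 < |x − 5| < δ gives both |x − 5| < 5/2 and |x − 5| < (25/2)ε, so |1/x − (1/5)| < ε.

δ = min(5/2, (25/2)ε)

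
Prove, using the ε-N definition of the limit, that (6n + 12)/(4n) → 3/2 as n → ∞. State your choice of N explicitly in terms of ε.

N = 3/ε

Let ε > 0 be given. For n ≥ 1, |(6n + 12)/(4n) − (3/2)| = |48|/(4(4n)) = 48/(4(4n)).
Since 4n ≥ 4n for n ≥ 1, this is ≤ 48/(4·4n) = 3/n.
So |(6n + 12)/(4n) − (3/2)| < ε whenever n > 3/ε.
Take N = 3/ε. If n > N then |(6n + 12)/(4n) − (3/2)| ≤ 3/n < ε.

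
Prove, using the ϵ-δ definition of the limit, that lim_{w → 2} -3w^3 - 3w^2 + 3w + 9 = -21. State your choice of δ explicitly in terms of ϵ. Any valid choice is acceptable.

Suppose ϵ > 0. We want δ > 0 such that 0 < |w − 2| < δ implies |(-3w^3 - 3w^2 + 3w + 9) + 21| < ϵ.
(-3w^3 - 3w^2 + 3w + 9) + 21 = -3w^3 - 3w^2 + 3w + 30 = (w − 2)(-3w^2 - 9w - 15).
So |(-3w^3 - 3w^2 + 3w + 9) + 21| = |w − 2|·|-3w^2 - 9w - 15|.
Require δ ≤ 1. Then |w − 2| < 1 gives |w| < 3, and by the triangle inequality |-3w^2 - 9w - 15| ≤ 3·3^2 + 9·3 + 15 = 69.
Hence |(-3w^3 - 3w^2 + 3w + 9) + 21| ≤ 69|w − 2| < ϵ provided |w − 2| < ϵ/69.
Choosing δ = min(1, ϵ/69) ensures both conditions, hence |(-3w^3 - 3w^2 + 3w + 9) + 21| < ϵ.

δ = min(1, ϵ/69)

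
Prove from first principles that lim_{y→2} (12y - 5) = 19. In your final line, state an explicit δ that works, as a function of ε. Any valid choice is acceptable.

δ = ε/12

Suppose ε > 0. We need δ > 0 so that 0 < |y − 2| < δ implies |(12y - 5) − 19| < ε.
|(12y - 5) − 19| = |12y - 24| = 12|y − 2|.
Thus it suffices that |y − 2| < ε/12.
Choosing δ = ε/12 gives |(12y - 5) − 19| = 12|y − 2| < ε whenever |y − 2| < δ.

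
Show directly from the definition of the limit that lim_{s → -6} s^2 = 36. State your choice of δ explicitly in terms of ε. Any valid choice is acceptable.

Suppose ε > 0. We seek δ > 0 with 0 < |s + 6| < δ ⇒ |s^2 − 36| < ε.
Factor: s^2 − 36 = (s + 6)(s - 6), so |s^2 − 36| = |s + 6|·|s - 6|.
Impose δ ≤ 1 so that |s| < 7; then |s - 6| ≤ 13.
Hence |s^2 − 36| ≤ 13|s + 6|, which is < ε once |s + 6| < ε/13.
Take δ = min(1, ε/13). If 0 < |s + 6| < δ then both bounds hold and |s^2 − 36| ≤ 13|s + 6| < 13·(ε/13) = ε.

δ = min(1, ε/13)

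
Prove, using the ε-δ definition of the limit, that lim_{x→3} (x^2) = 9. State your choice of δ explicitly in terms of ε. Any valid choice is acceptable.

δ = min(2, ε/8)

Fix ε > 0. We seek δ > 0 with 0 < |x − 3| < δ ⇒ |x^2 − 9| < ε.
Factor: x^2 − 9 = (x − 3)(x + 3), so |x^2 − 9| = |x − 3|·|x + 3|.
Impose δ ≤ 2 so that |x| < 5; then |x + 3| ≤ 8.
Hence |x^2 − 9| ≤ 8|x − 3|, which is < ε once |x − 3| < ε/8.
Take δ = min(2, ε/8). If 0 < |x − 3| < δ then both bounds hold and |x^2 − 9| ≤ 8|x − 3| < 8·(ε/8) = ε.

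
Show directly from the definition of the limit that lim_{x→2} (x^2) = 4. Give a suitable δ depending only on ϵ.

Let ϵ > 0 be given. We seek δ > 0 with 0 < |x − 2| < δ ⇒ |x^2 − 4| < ϵ.
Factor: x^2 − 4 = (x − 2)(x + 2), so |x^2 − 4| = |x − 2|·|x + 2|.
Restrict δ ≤ 2. Then |x − 2| < 2 gives |x| < 4, so by the triangle inequality |x + 2| ≤ 4 + 2 = 6.
Hence |x^2 − 4| ≤ 6|x − 2|, which is < ϵ once |x − 2| < ϵ/6.
Take δ = min(2, ϵ/6). If 0 < |x − 2| < δ then both bounds hold and |x^2 − 4| ≤ 6|x − 2| < 6·(ϵ/6) = ϵ.

δ = min(2, ϵ/6)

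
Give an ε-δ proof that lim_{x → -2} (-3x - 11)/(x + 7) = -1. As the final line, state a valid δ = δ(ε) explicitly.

δ = min(5/2, (5/4)ε)

Suppose ε > 0. We want δ > 0 with 0 < |x + 2| < δ ⇒ |(-3x - 11)/(x + 7) + 1| < ε.
Combining over a common denominator, (-3x - 11)/(x + 7) + 1 = [(-3x - 11)·5 − (-5)·(x + 7)] / [5·(x + 7)] = -10(x + 2) / (5(x + 7)).
So |(-3x - 11)/(x + 7) + 1| = 10|x + 2| / (5·|x + 7|).
Require δ ≤ 5/2, so |x + 7| ≥ |5| − |x + 2| > 5 − 5/2 = 5/2.
Hence |(-3x - 11)/(x + 7) + 1| < 10|x + 2|/(5·(5/2)) = (4/5)|x + 2|, which is < ε once |x + 2| < (5/4)ε.
Take δ = min(5/2, (5/4)ε). Then 0 < |x + 2| < δ forces both bounds, so |(-3x - 11)/(x + 7) + 1| < ε.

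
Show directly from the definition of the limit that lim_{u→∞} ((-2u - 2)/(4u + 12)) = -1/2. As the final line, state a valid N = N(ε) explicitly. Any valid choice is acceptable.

N = 1/ε

Suppose ε > 0. We seek N > 0 such that u > N implies |(-2u - 2)/(4u + 12) + 1/2| < ε.
(-2u - 2)/(4u + 12) + 1/2 = (4(-2u - 2) − (-2)(4u + 12)) / (4(4u + 12)) = 16/(4(4u + 12)).
For u > 0 we have 4u + 12 > 4u, so |(-2u - 2)/(4u + 12) + 1/2| = 16/(4(4u + 12)) < 16/(4·4u) = 1/u.
Thus |(-2u - 2)/(4u + 12) + 1/2| < ε whenever u > 1/ε.
Take N = 1/ε. If u > N then |(-2u - 2)/(4u + 12) + 1/2| < 1/u < ε.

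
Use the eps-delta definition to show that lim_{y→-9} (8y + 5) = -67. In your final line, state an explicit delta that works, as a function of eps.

Let eps > 0. We need delta > 0 so that 0 < |y + 9| < delta implies |(8y + 5) + 67| < eps.
Since (8y + 5) + 67 = 8(y + 9), we have |(8y + 5) + 67| = 8|y + 9|.
So 8|y + 9| < eps exactly when |y + 9| < eps/8.
Choosing delta = eps/8 gives |(8y + 5) + 67| = 8|y + 9| < eps whenever |y + 9| < delta.

delta = eps/8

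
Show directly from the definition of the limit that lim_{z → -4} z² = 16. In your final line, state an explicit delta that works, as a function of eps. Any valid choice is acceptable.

Suppose eps > 0. We seek delta > 0 with 0 < |z + 4| < delta ⇒ |z² − 16| < eps.
Factor: z² − 16 = (z + 4)(z - 4), so |z² − 16| = |z + 4|·|z - 4|.
Impose delta ≤ 1 so that |z| < 5; then |z - 4| ≤ 9.
Hence |z² − 16| ≤ 9|z + 4|, which is < eps once |z + 4| < eps/9.
Take delta = min(1, eps/9). If 0 < |z + 4| < delta then both bounds hold and |z² − 16| ≤ 9|z + 4| < 9·(eps/9) = eps.

delta = min(1, eps/9)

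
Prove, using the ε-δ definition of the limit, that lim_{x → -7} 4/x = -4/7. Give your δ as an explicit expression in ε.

Fix ε > 0. We seek δ > 0 such that 0 < |x + 7| < δ implies |4/x + 4/7| < ε.
|4/x + 4/7| = 4·|-7 − x|/(7·|x|) = 4|x + 7|/(7|x|).
Require δ ≤ 7/2 so that |x| > 7 − 7/2 = 7/2, hence 7|x| > 49/2.
Then |4/x + 4/7| < 4|x + 7|/(49/2), which is < ε when |x + 7| < (49/8)ε.
Take δ = min(7/2, (49/8)ε). Then 0 < |x + 7| < δ gives both |x + 7| < 7/2 and |x + 7| < (49/8)ε, so |4/x + 4/7| < ε.

δ = min(7/2, (49/8)ε)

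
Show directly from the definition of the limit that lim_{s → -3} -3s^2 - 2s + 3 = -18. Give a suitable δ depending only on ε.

δ = min(1, ε/19)

Let ε > 0. We want δ > 0 such that 0 < |s + 3| < δ implies |(-3s^2 - 2s + 3) + 18| < ε.
(-3s^2 - 2s + 3) + 18 = -3s^2 - 2s + 21 = (s + 3)(-3s + 7).
So |(-3s^2 - 2s + 3) + 18| = |s + 3|·|-3s + 7|.
Require δ ≤ 1. Then |s + 3| < 1 gives |s| < 4, and by the triangle inequality |-3s + 7| ≤ 3·4 + 7 = 19.
Hence |(-3s^2 - 2s + 3) + 18| ≤ 19|s + 3| < ε provided |s + 3| < ε/19.
Choosing δ = min(1, ε/19) ensures both conditions, hence |(-3s^2 - 2s + 3) + 18| < ε.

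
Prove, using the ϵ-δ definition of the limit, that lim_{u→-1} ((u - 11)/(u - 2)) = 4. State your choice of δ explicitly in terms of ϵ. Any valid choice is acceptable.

δ = min(3/2, (1/2)ϵ)

Fix ϵ > 0. We want δ > 0 with 0 < |u + 1| < δ ⇒ |(u - 11)/(u - 2) − 4| < ϵ.
Combining over a common denominator, (u - 11)/(u - 2) − 4 = [(u - 11)·(-3) − (-12)·(u - 2)] / [(-3)·(u - 2)] = 9(u + 1) / ((-3)(u - 2)).
So |(u - 11)/(u - 2) − 4| = 9|u + 1| / (3·|u − 2|).
Require δ ≤ 3/2, so |u − 2| ≥ |-3| − |u + 1| > 3 − 3/2 = 3/2.
Hence |(u - 11)/(u - 2) − 4| < 9|u + 1|/(3·(3/2)) = 2|u + 1|, which is < ϵ once |u + 1| < (1/2)ϵ.
Take δ = min(3/2, (1/2)ϵ). Then 0 < |u + 1| < δ forces both bounds, so |(u - 11)/(u - 2) − 4| < ϵ.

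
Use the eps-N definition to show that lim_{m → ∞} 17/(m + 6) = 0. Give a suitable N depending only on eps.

N = 17/eps

Fix eps > 0. For m ≥ 1, |17/(m + 6) − 0| = 17/(m + 6) ≤ 17/m.
We need 17/m < eps, i.e. m > 17/eps.
Take N = 17/eps. If m > N then |17/(m + 6)| ≤ 17/m < eps.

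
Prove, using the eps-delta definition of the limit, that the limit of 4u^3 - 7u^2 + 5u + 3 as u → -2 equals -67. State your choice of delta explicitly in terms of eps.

delta = min(1, eps/116)

Let eps > 0 be given. We want delta > 0 such that 0 < |u + 2| < delta implies |(4u^3 - 7u^2 + 5u + 3) + 67| < eps.
(4u^3 - 7u^2 + 5u + 3) + 67 = 4u^3 - 7u^2 + 5u + 70 = (u + 2)(4u^2 - 15u + 35).
So |(4u^3 - 7u^2 + 5u + 3) + 67| = |u + 2|·|4u^2 - 15u + 35|.
Require delta ≤ 1. Then |u + 2| < 1 gives |u| < 3, and by the triangle inequality |4u^2 - 15u + 35| ≤ 4·3^2 + 15·3 + 35 = 116.
Hence |(4u^3 - 7u^2 + 5u + 3) + 67| ≤ 116|u + 2| < eps provided |u + 2| < eps/116.
Choosing delta = min(1, eps/116) ensures both conditions, hence |(4u^3 - 7u^2 + 5u + 3) + 67| < eps.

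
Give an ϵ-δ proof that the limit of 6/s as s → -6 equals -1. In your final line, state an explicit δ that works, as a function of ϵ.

δ = min(3, 3ϵ)

Let ϵ > 0. We seek δ > 0 such that 0 < |s + 6| < δ implies |6/s + 1| < ϵ.
|6/s + 1| = 6·|-6 − s|/(6·|s|) = 6|s + 6|/(6|s|).
Require δ ≤ 3 so that |s| > 6 − 3 = 3, hence 6|s| > 18.
Then |6/s + 1| < 6|s + 6|/18, which is < ϵ when |s + 6| < 3ϵ.
Take δ = min(3, 3ϵ). Then 0 < |s + 6| < δ gives both |s + 6| < 3 and |s + 6| < 3ϵ, so |6/s + 1| < ϵ.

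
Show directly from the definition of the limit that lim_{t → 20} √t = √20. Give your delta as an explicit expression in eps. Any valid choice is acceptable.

Fix eps > 0. We want delta > 0 such that 0 < |t − 20| < delta implies |√t − √20| < eps.
Rationalise: √t − √20 = (t − 20)/(√t + √20), so |√t − √20| = |t − 20|/(√t + √20).
Restrict delta ≤ 20 so that |t − 20| < 20 forces t > 0, and then √t + √20 > √20.
Hence |√t − √20| < |t − 20|/√20, which is < eps once |t − 20| < √20·eps.
Take delta = min(20, √20·eps). If 0 < |t − 20| < delta then t > 0 and |√t − √20| < |t − 20|/√20 < eps.

delta = min(20, √20·eps)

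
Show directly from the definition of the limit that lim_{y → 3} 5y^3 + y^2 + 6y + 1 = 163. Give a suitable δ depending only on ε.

δ = min(1, ε/198)

Suppose ε > 0. We want δ > 0 such that 0 < |y − 3| < δ implies |(5y^3 + y^2 + 6y + 1) − 163| < ε.
(5y^3 + y^2 + 6y + 1) − 163 = 5y^3 + y^2 + 6y - 162 = (y − 3)(5y^2 + 16y + 54).
So |(5y^3 + y^2 + 6y + 1) − 163| = |y − 3|·|5y^2 + 16y + 54|.
Assume first that |y − 3| < 1, so |y| < 4. Then |5y^2 + 16y + 54| ≤ 5·4^2 + 16·4 + 54 = 198.
Hence |(5y^3 + y^2 + 6y + 1) − 163| ≤ 198|y − 3| < ε provided |y − 3| < ε/198.
Take δ = min(1, ε/198). Then 0 < |y − 3| < δ gives both |y − 3| < 1 and |y − 3| < ε/198, so |(5y^3 + y^2 + 6y + 1) − 163| < ε.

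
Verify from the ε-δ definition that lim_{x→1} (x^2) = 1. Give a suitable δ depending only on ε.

δ = min(2, ε/4)

Let ε > 0. We seek δ > 0 with 0 < |x − 1| < δ ⇒ |x^2 − 1| < ε.
Factor: x^2 − 1 = (x − 1)(x + 1), so |x^2 − 1| = |x − 1|·|x + 1|.
Restrict δ ≤ 2. Then |x − 1| < 2 gives |x| < 3, so by the triangle inequality |x + 1| ≤ 3 + 1 = 4.
Hence |x^2 − 1| ≤ 4|x − 1|, which is < ε once |x − 1| < ε/4.
Take δ = min(2, ε/4). If 0 < |x − 1| < δ then both bounds hold and |x^2 − 1| ≤ 4|x − 1| < 4·(ε/4) = ε.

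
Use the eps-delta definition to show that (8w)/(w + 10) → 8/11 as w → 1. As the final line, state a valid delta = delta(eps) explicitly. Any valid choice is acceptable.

Fix eps > 0. We want delta > 0 with 0 < |w − 1| < delta ⇒ |(8w)/(w + 10) − (8/11)| < eps.
Combining over a common denominator, (8w)/(w + 10) − (8/11) = [(8w)·11 − 8·(w + 10)] / [11·(w + 10)] = 80(w − 1) / (11(w + 10)).
So |(8w)/(w + 10) − (8/11)| = 80|w − 1| / (11·|w + 10|).
Require delta ≤ 11/2, so |w + 10| ≥ |11| − |w − 1| > 11 − 11/2 = 11/2.
Hence |(8w)/(w + 10) − (8/11)| < 80|w − 1|/(11·(11/2)) = (160/121)|w − 1|, which is < eps once |w − 1| < (121/160)eps.
Take delta = min(11/2, (121/160)eps). Then 0 < |w − 1| < delta forces both bounds, so |(8w)/(w + 10) − (8/11)| < eps.

delta = min(11/2, (121/160)eps)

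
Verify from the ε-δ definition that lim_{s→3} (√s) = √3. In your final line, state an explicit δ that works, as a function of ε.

δ = min(3, √3·ε)

Suppose ε > 0. We want δ > 0 such that 0 < |s − 3| < δ implies |√s − √3| < ε.
Multiplying by the conjugate, |√s − √3| = |s − 3|/(√s + √3).
Restrict δ ≤ 3 so that |s − 3| < 3 forces s > 0, and then √s + √3 > √3.
Hence |√s − √3| < |s − 3|/√3, which is < ε once |s − 3| < √3·ε.
Take δ = min(3, √3·ε). If 0 < |s − 3| < δ then s > 0 and |√s − √3| < |s − 3|/√3 < ε.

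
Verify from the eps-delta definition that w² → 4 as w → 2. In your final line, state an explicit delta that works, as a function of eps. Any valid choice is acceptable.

Fix eps > 0. We seek delta > 0 with 0 < |w − 2| < delta ⇒ |w² − 4| < eps.
Factor: w² − 4 = (w − 2)(w + 2), so |w² − 4| = |w − 2|·|w + 2|.
Restrict delta ≤ 1. Then |w − 2| < 1 gives |w| < 3, so by the triangle inequality |w + 2| ≤ 3 + 2 = 5.
Hence |w² − 4| ≤ 5|w − 2|, which is < eps once |w − 2| < eps/5.
Take delta = min(1, eps/5). If 0 < |w − 2| < delta then both bounds hold and |w² − 4| ≤ 5|w − 2| < 5·(eps/5) = eps.

delta = min(1, eps/5)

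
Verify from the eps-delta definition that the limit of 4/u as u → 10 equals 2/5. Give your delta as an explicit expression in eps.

delta = min(5, (25/2)eps)

Suppose eps > 0. We seek delta > 0 such that 0 < |u − 10| < delta implies |4/u − (2/5)| < eps.
|4/u − (2/5)| = 4·|10 − u|/(10·|u|) = 4|u − 10|/(10|u|).
Restrict delta ≤ 5. Then |u − 10| < 5 gives |u| > 5, so 10|u| > 50.
Then |4/u − (2/5)| < 4|u − 10|/50, which is < eps when |u − 10| < (25/2)eps.
Take delta = min(5, (25/2)eps). Then 0 < |u − 10| < delta gives both |u − 10| < 5 and |u − 10| < (25/2)eps, so |4/u − (2/5)| < eps.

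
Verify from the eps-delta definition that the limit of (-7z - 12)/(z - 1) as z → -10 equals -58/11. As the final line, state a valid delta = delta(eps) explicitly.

delta = min(11/2, (121/38)eps)

Suppose eps > 0. We want delta > 0 with 0 < |z + 10| < delta ⇒ |(-7z - 12)/(z - 1) + 58/11| < eps.
Combining over a common denominator, (-7z - 12)/(z - 1) + 58/11 = [(-7z - 12)·(-11) − 58·(z - 1)] / [(-11)·(z - 1)] = 19(z + 10) / ((-11)(z - 1)).
So |(-7z - 12)/(z - 1) + 58/11| = 19|z + 10| / (11·|z − 1|).
Require delta ≤ 11/2, so |z − 1| ≥ |-11| − |z + 10| > 11 − 11/2 = 11/2.
Hence |(-7z - 12)/(z - 1) + 58/11| < 19|z + 10|/(11·(11/2)) = (38/121)|z + 10|, which is < eps once |z + 10| < (121/38)eps.
Take delta = min(11/2, (121/38)eps). Then 0 < |z + 10| < delta forces both bounds, so |(-7z - 12)/(z - 1) + 58/11| < eps.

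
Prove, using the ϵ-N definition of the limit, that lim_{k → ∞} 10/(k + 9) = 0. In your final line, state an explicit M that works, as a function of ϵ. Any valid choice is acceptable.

Let ϵ > 0 be given. For k ≥ 1, |10/(k + 9) − 0| = 10/(k + 9) ≤ 10/k.
We need 10/k < ϵ, i.e. k > 10/ϵ.
Take M = 10/ϵ. If k > M then |10/(k + 9)| ≤ 10/k < ϵ.

M = 10/ϵ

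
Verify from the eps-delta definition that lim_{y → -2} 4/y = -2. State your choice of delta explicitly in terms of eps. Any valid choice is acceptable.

delta = min(1, (1/2)eps)

Let eps > 0. We seek delta > 0 such that 0 < |y + 2| < delta implies |4/y + 2| < eps.
|4/y + 2| = 4·|-2 − y|/(2·|y|) = 4|y + 2|/(2|y|).
Require delta ≤ 1 so that |y| > 2 − 1 = 1, hence 2|y| > 2.
Then |4/y + 2| < 4|y + 2|/2, which is < eps when |y + 2| < (1/2)eps.
Take delta = min(1, (1/2)eps). Then 0 < |y + 2| < delta gives both |y + 2| < 1 and |y + 2| < (1/2)eps, so |4/y + 2| < eps.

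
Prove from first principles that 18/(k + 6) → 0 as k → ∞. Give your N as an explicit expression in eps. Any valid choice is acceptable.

Fix eps > 0. For k ≥ 1, |18/(k + 6) − 0| = 18/(k + 6) ≤ 18/k.
We need 18/k < eps, i.e. k > 18/eps.
Take N = 18/eps. If k > N then |18/(k + 6)| ≤ 18/k < eps.

N = 18/eps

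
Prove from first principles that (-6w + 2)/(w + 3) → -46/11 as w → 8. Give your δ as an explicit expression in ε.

Let ε > 0 be given. We want δ > 0 with 0 < |w − 8| < δ ⇒ |(-6w + 2)/(w + 3) + 46/11| < ε.
Combining over a common denominator, (-6w + 2)/(w + 3) + 46/11 = [(-6w + 2)·11 − (-46)·(w + 3)] / [11·(w + 3)] = -20(w − 8) / (11(w + 3)).
So |(-6w + 2)/(w + 3) + 46/11| = 20|w − 8| / (11·|w + 3|).
Require δ ≤ 11/2, so |w + 3| ≥ |11| − |w − 8| > 11 − 11/2 = 11/2.
Hence |(-6w + 2)/(w + 3) + 46/11| < 20|w − 8|/(11·(11/2)) = (40/121)|w − 8|, which is < ε once |w − 8| < (121/40)ε.
Take δ = min(11/2, (121/40)ε). Then 0 < |w − 8| < δ forces both bounds, so |(-6w + 2)/(w + 3) + 46/11| < ε.

δ = min(11/2, (121/40)ε)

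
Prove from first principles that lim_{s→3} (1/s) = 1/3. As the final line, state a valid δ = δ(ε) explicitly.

Let ε > 0. We seek δ > 0 such that 0 < |s − 3| < δ implies |1/s − (1/3)| < ε.
|1/s − (1/3)| = |3 − s|/(3·|s|) = |s − 3|/(3|s|).
Require δ ≤ 3/2 so that |s| > 3 − 3/2 = 3/2, hence 3|s| > 9/2.
Then |1/s − (1/3)| < |s − 3|/(9/2), which is < ε when |s − 3| < (9/2)ε.
Take δ = min(3/2, (9/2)ε). Then 0 < |s − 3| < δ gives both |s − 3| < 3/2 and |s − 3| < (9/2)ε, so |1/s − (1/3)| < ε.

δ = min(3/2, (9/2)ε)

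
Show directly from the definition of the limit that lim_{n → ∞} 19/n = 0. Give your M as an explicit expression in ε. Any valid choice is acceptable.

Let ε > 0 be given. For n ≥ 1, |19/n − 0| = 19/(n) ≤ 19/n.
We need 19/n < ε, i.e. n > 19/ε.
Take M = 19/ε. If n > M then |19/n| ≤ 19/n < ε.

M = 19/ε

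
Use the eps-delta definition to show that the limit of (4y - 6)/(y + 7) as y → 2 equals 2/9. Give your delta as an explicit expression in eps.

delta = min(9/2, (81/68)eps)

Let eps > 0 be given. We want delta > 0 with 0 < |y − 2| < delta ⇒ |(4y - 6)/(y + 7) − (2/9)| < eps.
Combining over a common denominator, (4y - 6)/(y + 7) − (2/9) = [(4y - 6)·9 − 2·(y + 7)] / [9·(y + 7)] = 34(y − 2) / (9(y + 7)).
So |(4y - 6)/(y + 7) − (2/9)| = 34|y − 2| / (9·|y + 7|).
Restrict delta ≤ 9/2. Then |y − 2| < 9/2 gives |y + 7| = |(y − 2) + 9| ≥ 9 − 9/2 = 9/2.
Hence |(4y - 6)/(y + 7) − (2/9)| < 34|y − 2|/(9·(9/2)) = (68/81)|y − 2|, which is < eps once |y − 2| < (81/68)eps.
Take delta = min(9/2, (81/68)eps). Then 0 < |y − 2| < delta forces both bounds, so |(4y - 6)/(y + 7) − (2/9)| < eps.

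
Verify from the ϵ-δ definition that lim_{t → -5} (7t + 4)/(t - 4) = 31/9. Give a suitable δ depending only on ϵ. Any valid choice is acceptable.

Let ϵ > 0. We want δ > 0 with 0 < |t + 5| < δ ⇒ |(7t + 4)/(t - 4) − (31/9)| < ϵ.
Combining over a common denominator, (7t + 4)/(t - 4) − (31/9) = [(7t + 4)·(-9) − (-31)·(t - 4)] / [(-9)·(t - 4)] = -32(t + 5) / ((-9)(t - 4)).
So |(7t + 4)/(t - 4) − (31/9)| = 32|t + 5| / (9·|t − 4|).
Restrict δ ≤ 9/2. Then |t + 5| < 9/2 gives |t − 4| = |(t + 5) + (-9)| ≥ 9 − 9/2 = 9/2.
Hence |(7t + 4)/(t - 4) − (31/9)| < 32|t + 5|/(9·(9/2)) = (64/81)|t + 5|, which is < ϵ once |t + 5| < (81/64)ϵ.
Take δ = min(9/2, (81/64)ϵ). Then 0 < |t + 5| < δ forces both bounds, so |(7t + 4)/(t - 4) − (31/9)| < ϵ.

δ = min(9/2, (81/64)ϵ)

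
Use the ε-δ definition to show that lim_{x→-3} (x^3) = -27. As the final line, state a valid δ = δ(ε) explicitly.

δ = min(1, ε/37)

Fix ε > 0. We seek δ > 0 with 0 < |x + 3| < δ ⇒ |x^3 + 27| < ε.
Factor: x^3 + 27 = (x + 3)(x^2 - 3x + 9), so |x^3 + 27| = |x + 3|·|x^2 - 3x + 9|.
Restrict δ ≤ 1. Then |x + 3| < 1 gives |x| < 4, so by the triangle inequality |x^2 - 3x + 9| ≤ 4^2 + 3·4 + 9 = 37.
Hence |x^3 + 27| ≤ 37|x + 3|, which is < ε once |x + 3| < ε/37.
Take δ = min(1, ε/37). If 0 < |x + 3| < δ then both bounds hold and |x^3 + 27| ≤ 37|x + 3| < 37·(ε/37) = ε.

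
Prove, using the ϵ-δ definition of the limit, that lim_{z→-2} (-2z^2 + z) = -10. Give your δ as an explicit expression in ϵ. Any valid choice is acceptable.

δ = min(1, ϵ/11)

Suppose ϵ > 0. We want δ > 0 such that 0 < |z + 2| < δ implies |(-2z^2 + z) + 10| < ϵ.
(-2z^2 + z) + 10 = -2z^2 + z + 10 = (z + 2)(-2z + 5).
So |(-2z^2 + z) + 10| = |z + 2|·|-2z + 5|.
Assume first that |z + 2| < 1, so |z| < 3. Then |-2z + 5| ≤ 2·3 + 5 = 11.
Hence |(-2z^2 + z) + 10| ≤ 11|z + 2| < ϵ provided |z + 2| < ϵ/11.
Choosing δ = min(1, ϵ/11) ensures both conditions, hence |(-2z^2 + z) + 10| < ϵ.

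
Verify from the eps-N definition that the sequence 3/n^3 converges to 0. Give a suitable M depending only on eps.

Suppose eps > 0. For n ≥ 1, |3/n^3 − 0| = 3/n^3.
3/n^3 < eps ⇔ n^3 > 3/eps ⇔ n > (3/eps)^{1/3}.
Take M = (3/eps)^{1/3}. Then n > M implies 3/n^3 < eps.

M = (3/eps)^{1/3}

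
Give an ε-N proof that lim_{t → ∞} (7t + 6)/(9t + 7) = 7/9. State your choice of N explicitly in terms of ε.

Fix ε > 0. We seek N > 0 such that t > N implies |(7t + 6)/(9t + 7) − (7/9)| < ε.
(7t + 6)/(9t + 7) − (7/9) = (9(7t + 6) − 7(9t + 7)) / (9(9t + 7)) = 5/(9(9t + 7)).
For t > 0 we have 9t + 7 > 9t, so |(7t + 6)/(9t + 7) − (7/9)| = 5/(9(9t + 7)) < 5/(9·9t) = (5/81)/t.
Thus |(7t + 6)/(9t + 7) − (7/9)| < ε whenever t > (5/81)/ε.
Take N = (5/81)/ε. If t > N then |(7t + 6)/(9t + 7) − (7/9)| < (5/81)/t < ε.

N = (5/81)/ε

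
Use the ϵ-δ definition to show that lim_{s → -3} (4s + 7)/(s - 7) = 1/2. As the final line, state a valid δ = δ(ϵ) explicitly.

δ = min(5, (10/7)ϵ)

Let ϵ > 0. We want δ > 0 with 0 < |s + 3| < δ ⇒ |(4s + 7)/(s - 7) − (1/2)| < ϵ.
Combining over a common denominator, (4s + 7)/(s - 7) − (1/2) = [(4s + 7)·(-10) − (-5)·(s - 7)] / [(-10)·(s - 7)] = -35(s + 3) / ((-10)(s - 7)).
So |(4s + 7)/(s - 7) − (1/2)| = 35|s + 3| / (10·|s − 7|).
Require δ ≤ 5, so |s − 7| ≥ |-10| − |s + 3| > 10 − 5 = 5.
Hence |(4s + 7)/(s - 7) − (1/2)| < 35|s + 3|/(10·5) = (7/10)|s + 3|, which is < ϵ once |s + 3| < (10/7)ϵ.
Take δ = min(5, (10/7)ϵ). Then 0 < |s + 3| < δ forces both bounds, so |(4s + 7)/(s - 7) − (1/2)| < ϵ.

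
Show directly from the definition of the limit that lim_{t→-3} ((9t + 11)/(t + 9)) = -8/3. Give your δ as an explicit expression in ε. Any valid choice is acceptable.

Let ε > 0. We want δ > 0 with 0 < |t + 3| < δ ⇒ |(9t + 11)/(t + 9) + 8/3| < ε.
Combining over a common denominator, (9t + 11)/(t + 9) + 8/3 = [(9t + 11)·6 − (-16)·(t + 9)] / [6·(t + 9)] = 70(t + 3) / (6(t + 9)).
So |(9t + 11)/(t + 9) + 8/3| = 70|t + 3| / (6·|t + 9|).
Require δ ≤ 3, so |t + 9| ≥ |6| − |t + 3| > 6 − 3 = 3.
Hence |(9t + 11)/(t + 9) + 8/3| < 70|t + 3|/(6·3) = (35/9)|t + 3|, which is < ε once |t + 3| < (9/35)ε.
Take δ = min(3, (9/35)ε). Then 0 < |t + 3| < δ forces both bounds, so |(9t + 11)/(t + 9) + 8/3| < ε.

δ = min(3, (9/35)ε)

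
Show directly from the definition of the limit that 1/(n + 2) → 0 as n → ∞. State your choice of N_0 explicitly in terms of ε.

Let ε > 0. For n ≥ 1, |1/(n + 2) − 0| = 1/(n + 2) ≤ 1/n.
We need 1/n < ε, i.e. n > 1/ε.
Take N_0 = 1/ε. If n > N_0 then |1/(n + 2)| ≤ 1/n < ε.

N_0 = 1/ε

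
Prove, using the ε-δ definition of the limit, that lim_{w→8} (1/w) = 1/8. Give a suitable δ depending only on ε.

Let ε > 0 be given. We seek δ > 0 such that 0 < |w − 8| < δ implies |1/w − (1/8)| < ε.
|1/w − (1/8)| = |8 − w|/(8·|w|) = |w − 8|/(8|w|).
Require δ ≤ 4 so that |w| > 8 − 4 = 4, hence 8|w| > 32.
Then |1/w − (1/8)| < |w − 8|/32, which is < ε when |w − 8| < 32ε.
Take δ = min(4, 32ε). Then 0 < |w − 8| < δ gives both |w − 8| < 4 and |w − 8| < 32ε, so |1/w − (1/8)| < ε.

δ = min(4, 32ε)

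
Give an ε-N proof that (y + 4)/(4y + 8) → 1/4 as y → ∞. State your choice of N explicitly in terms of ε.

N = (1/2)/ε

Suppose ε > 0. We seek N > 0 such that y > N implies |(y + 4)/(4y + 8) − (1/4)| < ε.
(y + 4)/(4y + 8) − (1/4) = (4(y + 4) − (4y + 8)) / (4(4y + 8)) = 8/(4(4y + 8)).
For y > 0 we have 4y + 8 > 4y, so |(y + 4)/(4y + 8) − (1/4)| = 8/(4(4y + 8)) < 8/(4·4y) = (1/2)/y.
Thus |(y + 4)/(4y + 8) − (1/4)| < ε whenever y > (1/2)/ε.
Take N = (1/2)/ε. If y > N then |(y + 4)/(4y + 8) − (1/4)| < (1/2)/y < ε.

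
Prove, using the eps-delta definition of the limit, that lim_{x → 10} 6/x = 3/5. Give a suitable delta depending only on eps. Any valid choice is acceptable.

Fix eps > 0. We seek delta > 0 such that 0 < |x − 10| < delta implies |6/x − (3/5)| < eps.
|6/x − (3/5)| = 6·|10 − x|/(10·|x|) = 6|x − 10|/(10|x|).
Require delta ≤ 5 so that |x| > 10 − 5 = 5, hence 10|x| > 50.
Then |6/x − (3/5)| < 6|x − 10|/50, which is < eps when |x − 10| < (25/3)eps.
Take delta = min(5, (25/3)eps). Then 0 < |x − 10| < delta gives both |x − 10| < 5 and |x − 10| < (25/3)eps, so |6/x − (3/5)| < eps.

delta = min(5, (25/3)eps)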